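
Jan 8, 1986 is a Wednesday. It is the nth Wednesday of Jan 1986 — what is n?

2nd

Day 8 falls in week ⌈8/7⌉ of the month.
Days 1–7 hold the 1st Wednesday, 8–14 the 2nd, 15–21 the 3rd, 22–28 the 4th, 29–31 the 5th.
8 is in the range for the 2nd.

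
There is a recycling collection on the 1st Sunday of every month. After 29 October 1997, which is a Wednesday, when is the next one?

2 November 1997

October 1997 starts on a Wednesday, so its 1st Sunday is 5 October 1997 (4 days in).
That is not after 29 October 1997, so look at November 1997.
November 1997 starts on a Saturday, so its 1st Sunday is 2 November 1997 (1 day in).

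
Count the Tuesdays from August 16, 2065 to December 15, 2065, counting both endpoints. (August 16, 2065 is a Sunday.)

18

August 16, 2065 is a Sunday; the first Tuesday on or after it is August 18, 2065 (2 days later).
From August 18, 2065 to December 15, 2065: 13 + 30 + 31 + 30 + 15 = 119 days (rest of August, September, October, November, December).
119 ÷ 7 = 17 full weeks with remainder 0, so 17 more Tuesdays after the first → 18.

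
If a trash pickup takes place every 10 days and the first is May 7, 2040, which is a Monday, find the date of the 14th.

The 14th occurrence is 13 intervals after the first: 13 × 10 = 130 days after May 7, 2040.
May has 31 days — 24 days to the end of May leaves 106.
June has 30 days (76 left).
July has 31 days (45 left).
August has 31 days (14 left).
14 days into September → September 14, 2040.

September 14, 2040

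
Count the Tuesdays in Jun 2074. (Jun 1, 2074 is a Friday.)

Jun 1, 2074 is a Friday; the first Tuesday on or after it is Jun 5, 2074 (4 days later).
From Jun 5, 2074 to Jun 30, 2074 is 30 − 5 = 25 days.
25 ÷ 7 = 3 full weeks with remainder 4, so 3 more Tuesdays after the first → 4.

4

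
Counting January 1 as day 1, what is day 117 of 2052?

January has 31 days (117 − 31 = 86 remain).
February has 29 days (86 − 29 = 57 remain).
March has 31 days (57 − 31 = 26 remain).
26 into April → April 26.

April 26, 2052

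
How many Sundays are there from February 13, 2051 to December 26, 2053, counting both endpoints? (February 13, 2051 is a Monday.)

149

February 13, 2051 is a Monday; the first Sunday on or after it is February 19, 2051 (6 days later).
From February 19, 2051 to December 26, 2053: 315 + 366 + 360 = 1041 days (rest of 2051, 2052, to December 26, 2053 in 2053).
1041 ÷ 7 = 148 full weeks with remainder 5, so 148 more Sundays after the first → 149.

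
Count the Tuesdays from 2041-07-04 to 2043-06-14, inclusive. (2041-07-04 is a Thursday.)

101

2041-07-04 is a Thursday; the first Tuesday on or after it is 2041-07-09 (5 days later).
From 2041-07-09 to 2043-06-14: 175 + 365 + 165 = 705 days (rest of 2041, 2042, to 2043-06-14 in 2043).
705 ÷ 7 = 100 full weeks with remainder 5, so 100 more Tuesdays after the first → 101.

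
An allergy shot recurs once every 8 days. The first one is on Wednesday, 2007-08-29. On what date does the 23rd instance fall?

2008-02-21

The 23rd occurrence is 22 intervals after the first: 22 × 8 = 176 days after 2007-08-29.
August has 31 days — 2 days to the end of August leaves 174.
September has 30 days (144 left).
October has 31 days (113 left).
November has 30 days (83 left).
December has 31 days (52 left).
January has 31 days (21 left).
21 days into February → 2008-02-21.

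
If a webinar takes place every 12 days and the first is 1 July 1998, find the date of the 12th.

10 November 1998

The 12th occurrence is 11 intervals after the first: 11 × 12 = 132 days after 1 July 1998.
July has 31 days — 30 days to the end of July leaves 102.
August has 31 days (71 left).
September has 30 days (41 left).
October has 31 days (10 left).
10 days into November → 10 November 1998.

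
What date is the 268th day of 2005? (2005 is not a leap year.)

2005-09-25

January has 31 days (268 − 31 = 237 remain).
February has 28 days (237 − 28 = 209 remain).
March has 31 days (209 − 31 = 178 remain).
April has 30 days (178 − 30 = 148 remain).
May has 31 days (148 − 31 = 117 remain).
June has 30 days (117 − 30 = 87 remain).
July has 31 days (87 − 31 = 56 remain).
August has 31 days (56 − 31 = 25 remain).
25 into September → September 25.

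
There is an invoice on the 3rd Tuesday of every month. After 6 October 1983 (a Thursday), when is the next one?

October 1983 starts on a Saturday; its first Tuesday is the 4th, so the 3rd Tuesday is the 18th — 18 October 1983.
18 October 1983 is after 6 October 1983, so that is the next one.

18 October 1983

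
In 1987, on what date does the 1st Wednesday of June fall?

3 June 1987

The first Wednesday of June 1987 is June 3.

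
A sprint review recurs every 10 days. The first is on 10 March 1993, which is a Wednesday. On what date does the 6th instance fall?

The 6th occurrence is 5 intervals after the first: 5 × 10 = 50 days after 10 March 1993.
March has 31 days — 21 days to the end of March leaves 29.
29 days into April → 29 April 1993.

29 April 1993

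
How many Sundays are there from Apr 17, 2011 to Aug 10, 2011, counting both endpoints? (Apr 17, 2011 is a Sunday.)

17

Apr 17, 2011 is a Sunday; the first Sunday on or after it is Apr 17, 2011.
From Apr 17, 2011 to Aug 10, 2011: 13 + 31 + 30 + 31 + 10 = 115 days (rest of Apr, May, Jun, Jul, Aug).
115 ÷ 7 = 16 full weeks with remainder 3, so 16 more Sundays after the first → 17.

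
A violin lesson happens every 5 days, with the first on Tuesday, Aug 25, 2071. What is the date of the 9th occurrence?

The 9th occurrence is 8 intervals after the first: 8 × 5 = 40 days after Aug 25, 2071.
Aug has 31 days — 6 days to the end of Aug leaves 34.
Sep has 30 days (4 left).
4 days into Oct → Oct 4, 2071.

Oct 4, 2071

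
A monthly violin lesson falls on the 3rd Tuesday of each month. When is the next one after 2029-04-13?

April 2029 starts on a Sunday; its first Tuesday is the 3rd, so the 3rd Tuesday is the 17th — 2029-04-17.
2029-04-17 is after 2029-04-13, so that is the next one.

2029-04-17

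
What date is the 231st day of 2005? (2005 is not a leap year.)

January has 31 days (231 − 31 = 200 remain).
February has 28 days (200 − 28 = 172 remain).
March has 31 days (172 − 31 = 141 remain).
April has 30 days (141 − 30 = 111 remain).
May has 31 days (111 − 31 = 80 remain).
June has 30 days (80 − 30 = 50 remain).
July has 31 days (50 − 31 = 19 remain).
19 into August → August 19.

2005-08-19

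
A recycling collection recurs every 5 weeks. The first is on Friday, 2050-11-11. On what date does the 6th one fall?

The 6th occurrence is 5 intervals after the first: 5 × 35 = 175 days after 2050-11-11.
November has 30 days — 19 days to the end of November leaves 156.
December has 31 days (125 left).
January has 31 days (94 left).
February has 28 days (66 left).
March has 31 days (35 left).
April has 30 days (5 left).
5 days into May → 2051-05-05.

2051-05-05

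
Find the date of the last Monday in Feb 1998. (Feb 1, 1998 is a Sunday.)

Feb 1998 begins on a Sunday, so the first Monday is Feb 2 (1 day later).
Feb 1998 has 28 days. Adding weeks: 2, 9, 16, 23 — the last one ≤ 28 is the 23rd.

Feb 23, 1998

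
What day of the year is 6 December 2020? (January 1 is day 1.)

Days in months before December: 31 + 29 + 31 + 30 + 31 + 30 + 31 + 31 + 30 + 31 + 30 = 335.
Plus 6 days into December → day 341.

341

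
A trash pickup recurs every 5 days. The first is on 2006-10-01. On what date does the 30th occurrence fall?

2007-02-23

The 30th occurrence is 29 intervals after the first: 29 × 5 = 145 days after 2006-10-01.
October has 31 days — 30 days to the end of October leaves 115.
November has 30 days (85 left).
December has 31 days (54 left).
January has 31 days (23 left).
23 days into February → 2007-02-23.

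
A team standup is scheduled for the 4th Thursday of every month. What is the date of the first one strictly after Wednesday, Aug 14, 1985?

Aug 1985 starts on a Thursday; its first Thursday is the 1st, so the 4th Thursday is the 22nd — Aug 22, 1985.
Aug 22, 1985 is after Aug 14, 1985, so that is the next one.

Aug 22, 1985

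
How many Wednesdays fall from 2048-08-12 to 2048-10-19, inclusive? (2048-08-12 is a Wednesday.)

2048-08-12 is a Wednesday; the first Wednesday on or after it is 2048-08-12.
From 2048-08-12 to 2048-10-19: 19 + 30 + 19 = 68 days (rest of August, September, October).
68 ÷ 7 = 9 full weeks with remainder 5, so 9 more Wednesdays after the first → 10.

10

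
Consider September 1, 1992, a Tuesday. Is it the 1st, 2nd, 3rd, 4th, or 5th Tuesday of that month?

1st

Day 1 falls in week ⌈1/7⌉ of the month.
Days 1–7 hold the 1st Tuesday, 8–14 the 2nd, 15–21 the 3rd, 22–28 the 4th, 29–31 the 5th.
1 is in the range for the 1st.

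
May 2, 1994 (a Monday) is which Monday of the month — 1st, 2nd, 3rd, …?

Day 2 falls in week ⌈2/7⌉ of the month.
Days 1–7 hold the 1st Monday, 8–14 the 2nd, 15–21 the 3rd, 22–28 the 4th, 29–31 the 5th.
2 is in the range for the 1st.

1st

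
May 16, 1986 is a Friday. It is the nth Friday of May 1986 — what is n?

Day 16 falls in week ⌈16/7⌉ of the month.
Days 1–7 hold the 1st Friday, 8–14 the 2nd, 15–21 the 3rd, 22–28 the 4th, 29–31 the 5th.
16 is in the range for the 3rd.

3rd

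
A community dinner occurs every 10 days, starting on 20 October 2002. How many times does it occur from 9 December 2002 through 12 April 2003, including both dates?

13

Occurrences land 10·i days after 20 October 2002 for i = 0, 1, 2, …
9 December 2002 is 50 days after the start; 50 ÷ 10 = 5 remainder 0. First occurrence in the window: #6 on 9 December 2002 (5×10 = 50 days in).
12 April 2003 is 174 days after the start; 174 ÷ 10 = 17 remainder 4. Last occurrence in the window: #18 on 8 April 2003.
Occurrences #6 through #18: 13 in total.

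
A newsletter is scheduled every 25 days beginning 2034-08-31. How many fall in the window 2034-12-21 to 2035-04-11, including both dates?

4

Occurrences land 25·i days after 2034-08-31 for i = 0, 1, 2, …
2034-12-21 is 112 days after the start; 112 ÷ 25 = 4 remainder 12; since the remainder is 12, round up to i = 5. First occurrence in the window: #6 on 2035-01-03 (5×25 = 125 days in).
2035-04-11 is 223 days after the start; 223 ÷ 25 = 8 remainder 23. Last occurrence in the window: #9 on 2035-03-19.
Occurrences #6 through #9: 4 in total.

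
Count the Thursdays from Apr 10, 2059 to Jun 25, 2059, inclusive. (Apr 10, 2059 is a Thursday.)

Apr 10, 2059 is a Thursday; the first Thursday on or after it is Apr 10, 2059.
From Apr 10, 2059 to Jun 25, 2059: 20 + 31 + 25 = 76 days (rest of Apr, May, Jun).
76 ÷ 7 = 10 full weeks with remainder 6, so 10 more Thursdays after the first → 11.

11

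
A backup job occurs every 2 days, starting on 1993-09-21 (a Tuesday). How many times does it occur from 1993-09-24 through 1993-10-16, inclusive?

Occurrences land 2·i days after 1993-09-21 for i = 0, 1, 2, …
1993-09-24 is 3 days after the start; 3 ÷ 2 = 1 remainder 1; since the remainder is 1, round up to i = 2. First occurrence in the window: #3 on 1993-09-25 (2×2 = 4 days in).
1993-10-16 is 25 days after the start; 25 ÷ 2 = 12 remainder 1. Last occurrence in the window: #13 on 1993-10-15.
Occurrences #3 through #13: 11 in total.

11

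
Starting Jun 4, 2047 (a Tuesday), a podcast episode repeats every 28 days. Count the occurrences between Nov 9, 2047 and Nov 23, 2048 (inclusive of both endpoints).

Occurrences land 28·i days after Jun 4, 2047 for i = 0, 1, 2, …
Nov 9, 2047 is 158 days after the start; 158 ÷ 28 = 5 remainder 18; since the remainder is 18, round up to i = 6. First occurrence in the window: #7 on Nov 19, 2047 (6×28 = 168 days in).
Nov 23, 2048 is 538 days after the start; 538 ÷ 28 = 19 remainder 6. Last occurrence in the window: #20 on Nov 17, 2048.
Occurrences #7 through #20: 14 in total.

14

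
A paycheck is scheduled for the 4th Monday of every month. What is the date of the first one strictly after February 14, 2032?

February 23, 2032

February 2032 starts on a Sunday; its first Monday is the 2nd, so the 4th Monday is the 23rd — February 23, 2032.
February 23, 2032 is after February 14, 2032, so that is the next one.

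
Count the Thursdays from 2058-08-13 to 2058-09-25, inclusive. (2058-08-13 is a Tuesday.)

2058-08-13 is a Tuesday; the first Thursday on or after it is 2058-08-15 (2 days later).
From 2058-08-15 to 2058-09-25: 16 + 25 = 41 days (rest of August, September).
41 ÷ 7 = 5 full weeks with remainder 6, so 5 more Thursdays after the first → 6.

6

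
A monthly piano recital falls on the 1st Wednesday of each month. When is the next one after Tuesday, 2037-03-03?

March 2037 starts on a Sunday, so its 1st Wednesday is 2037-03-04 (3 days in).
2037-03-04 is after 2037-03-03, so that is the next one.

2037-03-04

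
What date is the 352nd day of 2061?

2061-12-18

January has 31 days (352 − 31 = 321 remain).
February has 28 days (321 − 28 = 293 remain).
March has 31 days (293 − 31 = 262 remain).
April has 30 days (262 − 30 = 232 remain).
May has 31 days (232 − 31 = 201 remain).
June has 30 days (201 − 30 = 171 remain).
July has 31 days (171 − 31 = 140 remain).
August has 31 days (140 − 31 = 109 remain).
September has 30 days (109 − 30 = 79 remain).
October has 31 days (79 − 31 = 48 remain).
November has 30 days (48 − 30 = 18 remain).
18 into December → December 18.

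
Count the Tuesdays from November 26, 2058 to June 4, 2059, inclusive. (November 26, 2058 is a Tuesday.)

November 26, 2058 is a Tuesday; the first Tuesday on or after it is November 26, 2058.
From November 26, 2058 to June 4, 2059: 4 + 31 + 31 + 28 + 31 + 30 + 31 + 4 = 190 days (rest of November, December, January, February, March, April, May, June).
190 ÷ 7 = 27 full weeks with remainder 1, so 27 more Tuesdays after the first → 28.

28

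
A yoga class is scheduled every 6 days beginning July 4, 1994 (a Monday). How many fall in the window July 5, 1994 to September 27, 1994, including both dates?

14

Occurrences land 6·i days after July 4, 1994 for i = 0, 1, 2, …
July 5, 1994 is 1 day after the start; 1 ÷ 6 = 0 remainder 1; since the remainder is 1, round up to i = 1. First occurrence in the window: #2 on July 10, 1994 (1×6 = 6 days in).
September 27, 1994 is 85 days after the start; 85 ÷ 6 = 14 remainder 1. Last occurrence in the window: #15 on September 26, 1994.
Occurrences #2 through #15: 14 in total.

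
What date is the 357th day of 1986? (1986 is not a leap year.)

January has 31 days (357 − 31 = 326 remain).
February has 28 days (326 − 28 = 298 remain).
March has 31 days (298 − 31 = 267 remain).
April has 30 days (267 − 30 = 237 remain).
May has 31 days (237 − 31 = 206 remain).
June has 30 days (206 − 30 = 176 remain).
July has 31 days (176 − 31 = 145 remain).
August has 31 days (145 − 31 = 114 remain).
September has 30 days (114 − 30 = 84 remain).
October has 31 days (84 − 31 = 53 remain).
November has 30 days (53 − 30 = 23 remain).
23 into December → December 23.

December 23, 1986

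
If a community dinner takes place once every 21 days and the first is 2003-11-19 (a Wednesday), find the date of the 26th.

2005-04-27

The 26th occurrence is 25 intervals after the first: 25 × 21 = 525 days after 2003-11-19.
November has 30 days — 11 days to the end of November leaves 514.
From end of November to end of 2003 is 31 days (483 left).
2004 has 366 days (117 left).
January has 31 days (86 left).
February has 28 days (58 left).
March has 31 days (27 left).
27 days into April → 2005-04-27.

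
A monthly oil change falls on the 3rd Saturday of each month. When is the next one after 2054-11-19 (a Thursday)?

November 2054 starts on a Sunday; its first Saturday is the 7th, so the 3rd Saturday is the 21st — 2054-11-21.
2054-11-21 is after 2054-11-19, so that is the next one.

2054-11-21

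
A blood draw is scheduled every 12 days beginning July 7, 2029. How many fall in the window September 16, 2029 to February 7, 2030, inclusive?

Occurrences land 12·i days after July 7, 2029 for i = 0, 1, 2, …
September 16, 2029 is 71 days after the start; 71 ÷ 12 = 5 remainder 11; since the remainder is 11, round up to i = 6. First occurrence in the window: #7 on September 17, 2029 (6×12 = 72 days in).
February 7, 2030 is 215 days after the start; 215 ÷ 12 = 17 remainder 11. Last occurrence in the window: #18 on January 27, 2030.
Occurrences #7 through #18: 12 in total.

12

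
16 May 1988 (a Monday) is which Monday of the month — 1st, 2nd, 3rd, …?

Day 16 falls in week ⌈16/7⌉ of the month.
Days 1–7 hold the 1st Monday, 8–14 the 2nd, 15–21 the 3rd, 22–28 the 4th, 29–31 the 5th.
16 is in the range for the 3rd.

3rd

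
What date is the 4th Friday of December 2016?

2016-12-23

December 2016 begins on a Thursday, so the first Friday is December 2 (1 day later).
The 4th Friday is 3 weeks later: 2 + 21 = 23.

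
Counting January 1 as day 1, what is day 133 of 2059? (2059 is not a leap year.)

May 13, 2059

January has 31 days (133 − 31 = 102 remain).
February has 28 days (102 − 28 = 74 remain).
March has 31 days (74 − 31 = 43 remain).
April has 30 days (43 − 30 = 13 remain).
13 into May → May 13.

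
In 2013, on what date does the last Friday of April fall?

2013-04-26

The first Friday of April 2013 is April 5.
April 2013 has 30 days. Adding weeks: 5, 12, 19, 26 — the last one ≤ 30 is the 26th.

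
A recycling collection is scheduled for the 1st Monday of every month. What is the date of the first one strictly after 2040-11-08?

2040-12-03

November 2040 starts on a Thursday, so its 1st Monday is 2040-11-05 (4 days in).
That is not after 2040-11-08, so look at December 2040.
December 2040 starts on a Saturday, so its 1st Monday is 2040-12-03 (2 days in).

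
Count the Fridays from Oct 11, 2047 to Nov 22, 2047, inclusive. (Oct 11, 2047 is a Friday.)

Oct 11, 2047 is a Friday; the first Friday on or after it is Oct 11, 2047.
From Oct 11, 2047 to Nov 22, 2047: 20 + 22 = 42 days (rest of Oct, Nov).
42 ÷ 7 = 6 full weeks with remainder 0, so 6 more Fridays after the first → 7.

7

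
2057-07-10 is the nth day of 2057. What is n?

191

Days in months before July: 31 + 28 + 31 + 30 + 31 + 30 = 181.
Plus 10 days into July → day 191.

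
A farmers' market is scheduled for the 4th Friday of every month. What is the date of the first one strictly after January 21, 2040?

January 2040 starts on a Sunday; its first Friday is the 6th, so the 4th Friday is the 27th — January 27, 2040.
January 27, 2040 is after January 21, 2040, so that is the next one.

January 27, 2040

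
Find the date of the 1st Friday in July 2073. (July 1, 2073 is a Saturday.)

2073-07-07

July 2073 begins on a Saturday, so the first Friday is July 7 (6 days later).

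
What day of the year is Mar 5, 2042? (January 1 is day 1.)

Days in months before Mar: 31 + 28 = 59.
Plus 5 days into Mar → day 64.

64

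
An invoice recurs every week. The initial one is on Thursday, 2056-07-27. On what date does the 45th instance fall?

2057-05-31

The 45th occurrence is 44 intervals after the first: 44 × 7 = 308 days after 2056-07-27.
July has 31 days — 4 days to the end of July leaves 304.
August has 31 days (273 left).
September has 30 days (243 left).
October has 31 days (212 left).
November has 30 days (182 left).
December has 31 days (151 left).
January has 31 days (120 left).
February has 28 days (92 left).
March has 31 days (61 left).
April has 30 days (31 left).
31 days into May → 2057-05-31.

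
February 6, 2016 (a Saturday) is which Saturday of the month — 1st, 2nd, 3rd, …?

Day 6 falls in week ⌈6/7⌉ of the month.
Days 1–7 hold the 1st Saturday, 8–14 the 2nd, 15–21 the 3rd, 22–28 the 4th, 29–31 the 5th.
6 is in the range for the 1st.

1st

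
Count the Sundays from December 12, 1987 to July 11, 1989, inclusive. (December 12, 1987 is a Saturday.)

December 12, 1987 is a Saturday; the first Sunday on or after it is December 13, 1987 (1 day later).
From December 13, 1987 to July 11, 1989: 18 + 366 + 192 = 576 days (rest of 1987, 1988, to July 11, 1989 in 1989).
576 ÷ 7 = 82 full weeks with remainder 2, so 82 more Sundays after the first → 83.

83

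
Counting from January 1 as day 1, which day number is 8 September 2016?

252

Days in months before September: 31 + 29 + 31 + 30 + 31 + 30 + 31 + 31 = 244.
Plus 8 days into September → day 252.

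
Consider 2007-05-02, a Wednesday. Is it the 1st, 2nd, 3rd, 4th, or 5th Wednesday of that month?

Day 2 falls in week ⌈2/7⌉ of the month.
Days 1–7 hold the 1st Wednesday, 8–14 the 2nd, 15–21 the 3rd, 22–28 the 4th, 29–31 the 5th.
2 is in the range for the 1st.

1st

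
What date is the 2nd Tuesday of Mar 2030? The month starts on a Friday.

Mar 2030 begins on a Friday, so the first Tuesday is Mar 5 (4 days later).
The 2nd Tuesday is 1 weeks later: 5 + 7 = 12.

Mar 12, 2030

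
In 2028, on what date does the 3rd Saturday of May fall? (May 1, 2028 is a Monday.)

May 20, 2028

May 2028 begins on a Monday, so the first Saturday is May 6 (5 days later).
The 3rd Saturday is 2 weeks later: 6 + 14 = 20.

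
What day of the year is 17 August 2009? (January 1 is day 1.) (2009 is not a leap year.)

Days in months before August: 31 + 28 + 31 + 30 + 31 + 30 + 31 = 212.
Plus 17 days into August → day 229.

229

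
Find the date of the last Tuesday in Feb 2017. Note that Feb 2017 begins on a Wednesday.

Feb 28, 2017

Feb 2017 begins on a Wednesday, so the first Tuesday is Feb 7 (6 days later).
Feb 2017 has 28 days. Adding weeks: 7, 14, 21, 28 — the last one ≤ 28 is the 28th.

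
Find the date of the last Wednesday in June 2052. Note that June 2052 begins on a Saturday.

2052-06-26

June 2052 begins on a Saturday, so the first Wednesday is June 5 (4 days later).
June 2052 has 30 days. Adding weeks: 5, 12, 19, 26 — the last one ≤ 30 is the 26th.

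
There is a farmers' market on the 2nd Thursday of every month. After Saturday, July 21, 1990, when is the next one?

July 1990 starts on a Sunday; its first Thursday is the 5th, so the 2nd Thursday is the 12th — July 12, 1990.
That is not after July 21, 1990, so look at August 1990.
August 1990 starts on a Wednesday; its first Thursday is the 2nd, so the 2nd Thursday is the 9th — August 9, 1990.

August 9, 1990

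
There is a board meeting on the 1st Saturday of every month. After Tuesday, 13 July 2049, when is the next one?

July 2049 starts on a Thursday, so its 1st Saturday is 3 July 2049 (2 days in).
That is not after 13 July 2049, so look at August 2049.
August 2049 starts on a Sunday, so its 1st Saturday is 7 August 2049 (6 days in).

7 August 2049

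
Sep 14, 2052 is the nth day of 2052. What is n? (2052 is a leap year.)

258

Days in months before Sep: 31 + 29 + 31 + 30 + 31 + 30 + 31 + 31 = 244.
Plus 14 days into Sep → day 258.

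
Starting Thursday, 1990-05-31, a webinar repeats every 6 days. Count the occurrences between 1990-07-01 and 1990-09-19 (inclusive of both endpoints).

13

Occurrences land 6·i days after 1990-05-31 for i = 0, 1, 2, …
1990-07-01 is 31 days after the start; 31 ÷ 6 = 5 remainder 1; since the remainder is 1, round up to i = 6. First occurrence in the window: #7 on 1990-07-06 (6×6 = 36 days in).
1990-09-19 is 111 days after the start; 111 ÷ 6 = 18 remainder 3. Last occurrence in the window: #19 on 1990-09-16.
Occurrences #7 through #19: 13 in total.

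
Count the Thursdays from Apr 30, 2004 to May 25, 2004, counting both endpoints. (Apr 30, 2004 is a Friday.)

Apr 30, 2004 is a Friday; the first Thursday on or after it is May 6, 2004 (6 days later).
From May 6, 2004 to May 25, 2004 is 25 − 6 = 19 days.
19 ÷ 7 = 2 full weeks with remainder 5, so 2 more Thursdays after the first → 3.

3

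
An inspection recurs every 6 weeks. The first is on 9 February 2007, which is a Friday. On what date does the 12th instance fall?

16 May 2008

The 12th occurrence is 11 intervals after the first: 11 × 42 = 462 days after 9 February 2007.
February has 28 days — 19 days to the end of February leaves 443.
From end of February to end of 2007 is 306 days (137 left).
January has 31 days (106 left).
February has 29 days (77 left).
March has 31 days (46 left).
April has 30 days (16 left).
16 days into May → 16 May 2008.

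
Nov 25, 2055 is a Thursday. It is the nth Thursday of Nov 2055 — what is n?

Day 25 falls in week ⌈25/7⌉ of the month.
Days 1–7 hold the 1st Thursday, 8–14 the 2nd, 15–21 the 3rd, 22–28 the 4th, 29–31 the 5th.
25 is in the range for the 4th.

4th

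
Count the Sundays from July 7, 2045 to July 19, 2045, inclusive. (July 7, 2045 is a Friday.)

2

July 7, 2045 is a Friday; the first Sunday on or after it is July 9, 2045 (2 days later).
From July 9, 2045 to July 19, 2045 is 19 − 9 = 10 days.
10 ÷ 7 = 1 full weeks with remainder 3, so 1 more Sundays after the first → 2.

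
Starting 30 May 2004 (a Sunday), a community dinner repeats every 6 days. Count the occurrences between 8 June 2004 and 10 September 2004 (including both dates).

16

Occurrences land 6·i days after 30 May 2004 for i = 0, 1, 2, …
8 June 2004 is 9 days after the start; 9 ÷ 6 = 1 remainder 3; since the remainder is 3, round up to i = 2. First occurrence in the window: #3 on 11 June 2004 (2×6 = 12 days in).
10 September 2004 is 103 days after the start; 103 ÷ 6 = 17 remainder 1. Last occurrence in the window: #18 on 9 September 2004.
Occurrences #3 through #18: 16 in total.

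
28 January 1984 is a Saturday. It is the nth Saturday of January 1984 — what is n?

Day 28 falls in week ⌈28/7⌉ of the month.
Days 1–7 hold the 1st Saturday, 8–14 the 2nd, 15–21 the 3rd, 22–28 the 4th, 29–31 the 5th.
28 is in the range for the 4th.

4th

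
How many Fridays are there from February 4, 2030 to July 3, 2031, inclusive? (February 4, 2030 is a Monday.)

February 4, 2030 is a Monday; the first Friday on or after it is February 8, 2030 (4 days later).
From February 8, 2030 to July 3, 2031: 326 + 184 = 510 days (rest of 2030, to July 3, 2031 in 2031).
510 ÷ 7 = 72 full weeks with remainder 6, so 72 more Fridays after the first → 73.

73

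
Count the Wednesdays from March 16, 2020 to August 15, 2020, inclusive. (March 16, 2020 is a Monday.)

22

March 16, 2020 is a Monday; the first Wednesday on or after it is March 18, 2020 (2 days later).
From March 18, 2020 to August 15, 2020: 13 + 30 + 31 + 30 + 31 + 15 = 150 days (rest of March, April, May, June, July, August).
150 ÷ 7 = 21 full weeks with remainder 3, so 21 more Wednesdays after the first → 22.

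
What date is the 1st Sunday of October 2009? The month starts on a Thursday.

October 2009 begins on a Thursday, so the first Sunday is October 4 (3 days later).

2009-10-04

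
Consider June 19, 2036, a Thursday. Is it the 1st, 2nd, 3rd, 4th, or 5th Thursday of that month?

3rd

Day 19 falls in week ⌈19/7⌉ of the month.
Days 1–7 hold the 1st Thursday, 8–14 the 2nd, 15–21 the 3rd, 22–28 the 4th, 29–31 the 5th.
19 is in the range for the 3rd.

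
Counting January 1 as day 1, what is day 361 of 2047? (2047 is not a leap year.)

2047-12-27

January has 31 days (361 − 31 = 330 remain).
February has 28 days (330 − 28 = 302 remain).
March has 31 days (302 − 31 = 271 remain).
April has 30 days (271 − 30 = 241 remain).
May has 31 days (241 − 31 = 210 remain).
June has 30 days (210 − 30 = 180 remain).
July has 31 days (180 − 31 = 149 remain).
August has 31 days (149 − 31 = 118 remain).
September has 30 days (118 − 30 = 88 remain).
October has 31 days (88 − 31 = 57 remain).
November has 30 days (57 − 30 = 27 remain).
27 into December → December 27.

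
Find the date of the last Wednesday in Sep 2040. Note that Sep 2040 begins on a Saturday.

Sep 2040 begins on a Saturday, so the first Wednesday is Sep 5 (4 days later).
Sep 2040 has 30 days. Adding weeks: 5, 12, 19, 26 — the last one ≤ 30 is the 26th.

Sep 26, 2040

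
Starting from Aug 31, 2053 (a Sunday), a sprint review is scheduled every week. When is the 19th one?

Jan 4, 2054

The 19th occurrence is 18 intervals after the first: 18 × 7 = 126 days after Aug 31, 2053.
Aug has 31 days — 0 days to the end of Aug leaves 126.
Sep has 30 days (96 left).
Oct has 31 days (65 left).
Nov has 30 days (35 left).
Dec has 31 days (4 left).
4 days into Jan → Jan 4, 2054.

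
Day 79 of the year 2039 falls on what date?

January has 31 days (79 − 31 = 48 remain).
February has 28 days (48 − 28 = 20 remain).
20 into March → March 20.

20 March 2039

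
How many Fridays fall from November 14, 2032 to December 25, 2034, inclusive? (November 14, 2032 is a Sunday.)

110

November 14, 2032 is a Sunday; the first Friday on or after it is November 19, 2032 (5 days later).
From November 19, 2032 to December 25, 2034: 42 + 365 + 359 = 766 days (rest of 2032, 2033, to December 25, 2034 in 2034).
766 ÷ 7 = 109 full weeks with remainder 3, so 109 more Fridays after the first → 110.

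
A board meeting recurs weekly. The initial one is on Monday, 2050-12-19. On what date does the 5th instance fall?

2051-01-16

The 5th occurrence is 4 intervals after the first: 4 × 7 = 28 days after 2050-12-19.
December has 31 days — 12 days to the end of December leaves 16.
16 days into January → 2051-01-16.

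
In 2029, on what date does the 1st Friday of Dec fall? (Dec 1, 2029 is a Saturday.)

Dec 7, 2029

Dec 2029 begins on a Saturday, so the first Friday is Dec 7 (6 days later).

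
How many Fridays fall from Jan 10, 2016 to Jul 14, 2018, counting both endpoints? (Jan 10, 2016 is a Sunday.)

131

Jan 10, 2016 is a Sunday; the first Friday on or after it is Jan 15, 2016 (5 days later).
From Jan 15, 2016 to Jul 14, 2018: 351 + 365 + 195 = 911 days (rest of 2016, 2017, to Jul 14, 2018 in 2018).
911 ÷ 7 = 130 full weeks with remainder 1, so 130 more Fridays after the first → 131.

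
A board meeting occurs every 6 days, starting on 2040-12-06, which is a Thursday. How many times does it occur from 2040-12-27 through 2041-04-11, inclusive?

18

Occurrences land 6·i days after 2040-12-06 for i = 0, 1, 2, …
2040-12-27 is 21 days after the start; 21 ÷ 6 = 3 remainder 3; since the remainder is 3, round up to i = 4. First occurrence in the window: #5 on 2040-12-30 (4×6 = 24 days in).
2041-04-11 is 126 days after the start; 126 ÷ 6 = 21 remainder 0. Last occurrence in the window: #22 on 2041-04-11.
Occurrences #5 through #22: 18 in total.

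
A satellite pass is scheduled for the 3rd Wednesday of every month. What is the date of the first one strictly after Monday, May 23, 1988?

May 1988 starts on a Sunday; its first Wednesday is the 4th, so the 3rd Wednesday is the 18th — May 18, 1988.
That is not after May 23, 1988, so look at June 1988.
June 1988 starts on a Wednesday; its first Wednesday is the 1st, so the 3rd Wednesday is the 15th — June 15, 1988.

June 15, 1988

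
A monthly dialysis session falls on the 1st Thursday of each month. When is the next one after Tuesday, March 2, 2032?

March 4, 2032

March 2032 starts on a Monday, so its 1st Thursday is March 4, 2032 (3 days in).
March 4, 2032 is after March 2, 2032, so that is the next one.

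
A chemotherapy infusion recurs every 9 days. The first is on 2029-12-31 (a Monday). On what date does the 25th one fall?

The 25th occurrence is 24 intervals after the first: 24 × 9 = 216 days after 2029-12-31.
December has 31 days — 0 days to the end of December leaves 216.
January has 31 days (185 left).
February has 28 days (157 left).
March has 31 days (126 left).
April has 30 days (96 left).
May has 31 days (65 left).
June has 30 days (35 left).
July has 31 days (4 left).
4 days into August → 2030-08-04.

2030-08-04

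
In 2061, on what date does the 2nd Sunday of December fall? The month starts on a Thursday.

11 December 2061

December 2061 begins on a Thursday, so the first Sunday is December 4 (3 days later).
The 2nd Sunday is 1 weeks later: 4 + 7 = 11.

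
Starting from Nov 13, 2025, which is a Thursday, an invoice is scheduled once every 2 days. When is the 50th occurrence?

The 50th occurrence is 49 intervals after the first: 49 × 2 = 98 days after Nov 13, 2025.
Nov has 30 days — 17 days to the end of Nov leaves 81.
Dec has 31 days (50 left).
Jan has 31 days (19 left).
19 days into Feb → Feb 19, 2026.

Feb 19, 2026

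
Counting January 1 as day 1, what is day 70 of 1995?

11 March 1995

January has 31 days (70 − 31 = 39 remain).
February has 28 days (39 − 28 = 11 remain).
11 into March → March 11.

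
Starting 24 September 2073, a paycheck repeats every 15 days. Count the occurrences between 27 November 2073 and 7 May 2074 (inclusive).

Occurrences land 15·i days after 24 September 2073 for i = 0, 1, 2, …
27 November 2073 is 64 days after the start; 64 ÷ 15 = 4 remainder 4; since the remainder is 4, round up to i = 5. First occurrence in the window: #6 on 8 December 2073 (5×15 = 75 days in).
7 May 2074 is 225 days after the start; 225 ÷ 15 = 15 remainder 0. Last occurrence in the window: #16 on 7 May 2074.
Occurrences #6 through #16: 11 in total.

11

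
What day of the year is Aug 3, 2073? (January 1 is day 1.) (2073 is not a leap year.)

215

Days in months before Aug: 31 + 28 + 31 + 30 + 31 + 30 + 31 = 212.
Plus 3 days into Aug → day 215.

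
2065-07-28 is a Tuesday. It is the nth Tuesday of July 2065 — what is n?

Day 28 falls in week ⌈28/7⌉ of the month.
Days 1–7 hold the 1st Tuesday, 8–14 the 2nd, 15–21 the 3rd, 22–28 the 4th, 29–31 the 5th.
28 is in the range for the 4th.

4th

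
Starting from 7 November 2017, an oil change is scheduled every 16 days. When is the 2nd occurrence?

23 November 2017

The 2nd occurrence is 1 interval after the first: 1 × 16 = 16 days after 7 November 2017.
16 days later is 23 November 2017.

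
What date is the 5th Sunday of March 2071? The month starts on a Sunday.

March 2071 begins on a Sunday, so the first Sunday is March 1.
The 5th Sunday is 4 weeks later: 1 + 28 = 29.

29 March 2071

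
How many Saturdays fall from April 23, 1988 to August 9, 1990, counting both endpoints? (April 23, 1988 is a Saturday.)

April 23, 1988 is a Saturday; the first Saturday on or after it is April 23, 1988.
From April 23, 1988 to August 9, 1990: 252 + 365 + 221 = 838 days (rest of 1988, 1989, to August 9, 1990 in 1990).
838 ÷ 7 = 119 full weeks with remainder 5, so 119 more Saturdays after the first → 120.

120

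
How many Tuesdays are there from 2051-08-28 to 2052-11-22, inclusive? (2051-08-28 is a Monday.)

65

2051-08-28 is a Monday; the first Tuesday on or after it is 2051-08-29 (1 day later).
From 2051-08-29 to 2052-11-22: 124 + 327 = 451 days (rest of 2051, to 2052-11-22 in 2052).
451 ÷ 7 = 64 full weeks with remainder 3, so 64 more Tuesdays after the first → 65.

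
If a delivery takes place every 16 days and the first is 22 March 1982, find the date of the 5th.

The 5th occurrence is 4 intervals after the first: 4 × 16 = 64 days after 22 March 1982.
March has 31 days — 9 days to the end of March leaves 55.
April has 30 days (25 left).
25 days into May → 25 May 1982.

25 May 1982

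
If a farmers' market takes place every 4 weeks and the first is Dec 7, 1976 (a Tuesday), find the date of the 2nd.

Jan 4, 1977

The 2nd occurrence is 1 interval after the first: 1 × 28 = 28 days after Dec 7, 1976.
Dec has 31 days — 24 days to the end of Dec leaves 4.
4 days into Jan → Jan 4, 1977.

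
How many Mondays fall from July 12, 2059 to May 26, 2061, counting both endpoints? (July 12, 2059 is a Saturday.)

98

July 12, 2059 is a Saturday; the first Monday on or after it is July 14, 2059 (2 days later).
From July 14, 2059 to May 26, 2061: 170 + 366 + 146 = 682 days (rest of 2059, 2060, to May 26, 2061 in 2061).
682 ÷ 7 = 97 full weeks with remainder 3, so 97 more Mondays after the first → 98.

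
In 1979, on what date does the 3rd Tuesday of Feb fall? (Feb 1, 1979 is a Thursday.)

Feb 1979 begins on a Thursday, so the first Tuesday is Feb 6 (5 days later).
The 3rd Tuesday is 2 weeks later: 6 + 14 = 20.

Feb 20, 1979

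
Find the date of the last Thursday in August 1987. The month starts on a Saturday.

1987-08-27

August 1987 begins on a Saturday, so the first Thursday is August 6 (5 days later).
August 1987 has 31 days. Adding weeks: 6, 13, 20, 27 — the last one ≤ 31 is the 27th.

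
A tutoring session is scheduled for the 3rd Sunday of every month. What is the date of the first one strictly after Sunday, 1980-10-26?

October 1980 starts on a Wednesday; its first Sunday is the 5th, so the 3rd Sunday is the 19th — 1980-10-19.
That is not after 1980-10-26, so look at November 1980.
November 1980 starts on a Saturday; its first Sunday is the 2nd, so the 3rd Sunday is the 16th — 1980-11-16.

1980-11-16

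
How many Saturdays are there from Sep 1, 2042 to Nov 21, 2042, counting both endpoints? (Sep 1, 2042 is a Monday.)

11

Sep 1, 2042 is a Monday; the first Saturday on or after it is Sep 6, 2042 (5 days later).
From Sep 6, 2042 to Nov 21, 2042: 24 + 31 + 21 = 76 days (rest of Sep, Oct, Nov).
76 ÷ 7 = 10 full weeks with remainder 6, so 10 more Saturdays after the first → 11.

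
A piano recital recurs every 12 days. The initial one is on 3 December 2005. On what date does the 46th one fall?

The 46th occurrence is 45 intervals after the first: 45 × 12 = 540 days after 3 December 2005.
December has 31 days — 28 days to the end of December leaves 512.
2006 has 365 days (147 left).
January has 31 days (116 left).
February has 28 days (88 left).
March has 31 days (57 left).
April has 30 days (27 left).
27 days into May → 27 May 2007.

27 May 2007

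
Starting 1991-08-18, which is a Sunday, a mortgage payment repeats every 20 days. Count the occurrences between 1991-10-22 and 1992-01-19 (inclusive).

Occurrences land 20·i days after 1991-08-18 for i = 0, 1, 2, …
1991-10-22 is 65 days after the start; 65 ÷ 20 = 3 remainder 5; since the remainder is 5, round up to i = 4. First occurrence in the window: #5 on 1991-11-06 (4×20 = 80 days in).
1992-01-19 is 154 days after the start; 154 ÷ 20 = 7 remainder 14. Last occurrence in the window: #8 on 1992-01-05.
Occurrences #5 through #8: 4 in total.

4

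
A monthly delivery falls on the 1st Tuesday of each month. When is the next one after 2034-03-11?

March 2034 starts on a Wednesday, so its 1st Tuesday is 2034-03-07 (6 days in).
That is not after 2034-03-11, so look at April 2034.
April 2034 starts on a Saturday, so its 1st Tuesday is 2034-04-04 (3 days in).

2034-04-04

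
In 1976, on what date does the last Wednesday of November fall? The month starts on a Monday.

24 November 1976

November 1976 begins on a Monday, so the first Wednesday is November 3 (2 days later).
November 1976 has 30 days. Adding weeks: 3, 10, 17, 24 — the last one ≤ 30 is the 24th.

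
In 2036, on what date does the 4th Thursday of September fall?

September 25, 2036

September 2036 begins on a Monday, so the first Thursday is September 4 (3 days later).
The 4th Thursday is 3 weeks later: 4 + 21 = 25.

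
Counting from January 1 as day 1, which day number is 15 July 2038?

Days in months before July: 31 + 28 + 31 + 30 + 31 + 30 = 181.
Plus 15 days into July → day 196.

196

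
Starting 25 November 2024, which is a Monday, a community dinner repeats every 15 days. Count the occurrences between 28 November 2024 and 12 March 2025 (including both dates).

Occurrences land 15·i days after 25 November 2024 for i = 0, 1, 2, …
28 November 2024 is 3 days after the start; 3 ÷ 15 = 0 remainder 3; since the remainder is 3, round up to i = 1. First occurrence in the window: #2 on 10 December 2024 (1×15 = 15 days in).
12 March 2025 is 107 days after the start; 107 ÷ 15 = 7 remainder 2. Last occurrence in the window: #8 on 10 March 2025.
Occurrences #2 through #8: 7 in total.

7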